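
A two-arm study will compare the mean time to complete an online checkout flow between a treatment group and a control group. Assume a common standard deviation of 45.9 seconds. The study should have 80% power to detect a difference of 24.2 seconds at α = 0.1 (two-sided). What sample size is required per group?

45 per group

For two equal groups, n per group = 2·((z_{α/2} + z_β)·σ/δ)².
z_{α/2} = 1.645; z_β = 0.842 (power 80%).
n = 2 × (2.487 × 45.9 / 24.2)² = 2 × 22.25 = 44.50
Round up: n = 45 per group.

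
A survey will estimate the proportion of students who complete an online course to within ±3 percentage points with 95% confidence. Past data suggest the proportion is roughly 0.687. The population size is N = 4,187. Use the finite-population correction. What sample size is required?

For a proportion with margin E = 0.03 at 95% confidence, z = 1.960.
n = p̂(1−p̂)(z/E)² = 0.687 × 0.313 × (1.960/0.03)² = 917.85 — call this n₀.
Finite-population correction with N = 4,187: n = n₀ / (1 + (n₀−1)/N) = 917.85 / 1.219 = 752.95
Round up: n = 753.

753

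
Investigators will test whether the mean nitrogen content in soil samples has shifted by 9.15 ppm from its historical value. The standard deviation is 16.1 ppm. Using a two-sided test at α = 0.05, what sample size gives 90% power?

For a one-sample z-test, n = ((z_{α/2} + z_β)·σ/δ)².
z_{α/2} = 1.960 (two-sided α = 0.05); z_β = 1.282 (power 90% → β = 0.1).
n = (3.242 × 16.1 / 9.15)² = 32.54
Round up: n = 33.

n = 33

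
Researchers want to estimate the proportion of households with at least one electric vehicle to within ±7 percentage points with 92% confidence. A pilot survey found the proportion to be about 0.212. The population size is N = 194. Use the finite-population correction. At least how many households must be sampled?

69

For a proportion with margin E = 0.07 at 92% confidence, z = 1.751.
n = p̂(1−p̂)(z/E)² = 0.212 × 0.788 × (1.751/0.07)² = 104.53 — call this n₀.
Finite-population correction with N = 194: n = n₀ / (1 + (n₀−1)/N) = 104.53 / 1.534 = 68.14
Round up: n = 69.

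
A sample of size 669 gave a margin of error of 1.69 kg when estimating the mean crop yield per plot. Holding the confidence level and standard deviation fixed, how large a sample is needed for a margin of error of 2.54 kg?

297

Margin of error scales as 1/√n, so n₂ = n₁·(E₁/E₂)².
n₂ = 669 × (1.69/2.54)² = 669 × 0.4427 = 296.17
Round up: n₂ = 297.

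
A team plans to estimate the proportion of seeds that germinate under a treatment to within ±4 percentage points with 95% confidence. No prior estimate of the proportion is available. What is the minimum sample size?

For a proportion with margin E = 0.04 at 95% confidence, z = 1.960.
With no prior estimate, use p = 0.5, which maximizes p(1−p) at 0.25.
n = 0.25 × (z/E)² = 0.25 × (1.960/0.04)² = 600.25
Round up: n = 601.

n = 601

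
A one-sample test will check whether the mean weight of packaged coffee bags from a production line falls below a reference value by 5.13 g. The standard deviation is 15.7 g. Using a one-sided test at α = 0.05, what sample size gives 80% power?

For a one-sample z-test, n = ((z_α + z_β)·σ/δ)².
z_α = 1.645 (one-sided α = 0.05); z_β = 0.842 (power 80% → β = 0.2).
n = (2.487 × 15.7 / 5.13)² = 57.93
Round up: n = 58.

58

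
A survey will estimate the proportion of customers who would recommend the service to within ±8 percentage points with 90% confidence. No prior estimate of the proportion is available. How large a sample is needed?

n = 106

For a proportion with margin E = 0.08 at 90% confidence, z = 1.645.
With no prior estimate, use p = 0.5, which maximizes p(1−p) at 0.25.
n = 0.25 × (z/E)² = 0.25 × (1.645/0.08)² = 105.70
Round up: n = 106.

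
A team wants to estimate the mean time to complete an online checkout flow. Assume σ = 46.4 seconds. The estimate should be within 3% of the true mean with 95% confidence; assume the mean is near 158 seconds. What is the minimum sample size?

369

For a mean, the margin of error is E = z·σ/√n, so n = (zσ/E)².
At 95% confidence, z = 1.960.
E = 3% of 158 = 4.74 seconds.
n = (1.960 × 46.4 / 4.74)² = 368.12
Round up: n = 369.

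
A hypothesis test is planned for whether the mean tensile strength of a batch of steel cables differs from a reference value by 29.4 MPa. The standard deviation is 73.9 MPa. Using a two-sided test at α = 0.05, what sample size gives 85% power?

For a one-sample z-test, n = ((z_{α/2} + z_β)·σ/δ)².
z_{α/2} = 1.960 (two-sided α = 0.05); z_β = 1.036 (power 85% → β = 0.15).
n = (2.996 × 73.9 / 29.4)² = 56.71
Round up: n = 57.

n = 57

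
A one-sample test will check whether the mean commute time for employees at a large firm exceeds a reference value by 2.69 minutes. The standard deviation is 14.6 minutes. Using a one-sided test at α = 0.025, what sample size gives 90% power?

310

For a one-sample z-test, n = ((z_α + z_β)·σ/δ)².
z_α = 1.960 (one-sided α = 0.025); z_β = 1.282 (power 90% → β = 0.1).
n = (3.242 × 14.6 / 2.69)² = 309.62
Round up: n = 310.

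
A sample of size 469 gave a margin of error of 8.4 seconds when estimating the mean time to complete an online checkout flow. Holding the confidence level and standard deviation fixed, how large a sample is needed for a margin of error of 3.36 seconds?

Margin of error scales as 1/√n, so n₂ = n₁·(E₁/E₂)².
n₂ = 469 × (8.4/3.36)² = 469 × 6.25 = 2931.25
Round up: n₂ = 2932.

n = 2932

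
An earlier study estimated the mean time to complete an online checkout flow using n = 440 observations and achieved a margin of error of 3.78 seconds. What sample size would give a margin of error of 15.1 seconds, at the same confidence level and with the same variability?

28

Margin of error scales as 1/√n, so n₂ = n₁·(E₁/E₂)².
n₂ = 440 × (3.78/15.1)² = 440 × 0.06267 = 27.57
Round up: n₂ = 28.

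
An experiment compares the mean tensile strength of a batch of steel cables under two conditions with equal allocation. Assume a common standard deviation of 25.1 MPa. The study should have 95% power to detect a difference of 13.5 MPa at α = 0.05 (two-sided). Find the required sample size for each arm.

For two equal groups, n per group = 2·((z_{α/2} + z_β)·σ/δ)².
z_{α/2} = 1.960; z_β = 1.645 (power 95%).
n = 2 × (3.605 × 25.1 / 13.5)² = 2 × 44.93 = 89.86
Round up: n = 90 per group.

90 per group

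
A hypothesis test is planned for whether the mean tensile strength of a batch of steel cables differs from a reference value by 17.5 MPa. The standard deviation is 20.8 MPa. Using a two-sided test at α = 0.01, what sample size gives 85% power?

For a one-sample z-test, n = ((z_{α/2} + z_β)·σ/δ)².
z_{α/2} = 2.576 (two-sided α = 0.01); z_β = 1.036 (power 85% → β = 0.15).
n = (3.612 × 20.8 / 17.5)² = 18.43
Round up: n = 19.

n = 19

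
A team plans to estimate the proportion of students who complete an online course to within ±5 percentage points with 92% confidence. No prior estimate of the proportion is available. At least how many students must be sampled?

For a proportion with margin E = 0.05 at 92% confidence, z = 1.751.
With no prior estimate, use p = 0.5, which maximizes p(1−p) at 0.25.
n = 0.25 × (z/E)² = 0.25 × (1.751/0.05)² = 306.60
Round up: n = 307.

307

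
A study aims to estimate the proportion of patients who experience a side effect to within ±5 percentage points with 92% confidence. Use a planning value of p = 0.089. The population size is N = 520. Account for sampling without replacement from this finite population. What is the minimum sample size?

For a proportion with margin E = 0.05 at 92% confidence, z = 1.751.
n = p̂(1−p̂)(z/E)² = 0.089 × 0.911 × (1.751/0.05)² = 99.44 — call this n₀.
Finite-population correction with N = 520: n = n₀ / (1 + (n₀−1)/N) = 99.44 / 1.189 = 83.63
Round up: n = 84.

84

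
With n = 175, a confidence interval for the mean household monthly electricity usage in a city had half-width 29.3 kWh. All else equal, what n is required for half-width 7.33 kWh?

Margin of error scales as 1/√n, so n₂ = n₁·(E₁/E₂)².
n₂ = 175 × (29.3/7.33)² = 175 × 15.98 = 2796.50
Round up: n₂ = 2797.

2797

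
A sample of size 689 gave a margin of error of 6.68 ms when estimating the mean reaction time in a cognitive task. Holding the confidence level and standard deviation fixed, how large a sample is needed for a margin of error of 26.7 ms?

Margin of error scales as 1/√n, so n₂ = n₁·(E₁/E₂)².
n₂ = 689 × (6.68/26.7)² = 689 × 0.06259 = 43.12
Round up: n₂ = 44.

44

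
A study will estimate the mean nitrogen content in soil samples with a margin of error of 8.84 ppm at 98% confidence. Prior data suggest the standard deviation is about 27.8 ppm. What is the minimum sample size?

For a mean, the margin of error is E = z·σ/√n, so n = (zσ/E)².
At 98% confidence, z = 2.326.
n = (2.326 × 27.8 / 8.84)² = 53.51
Round up: n = 54.

54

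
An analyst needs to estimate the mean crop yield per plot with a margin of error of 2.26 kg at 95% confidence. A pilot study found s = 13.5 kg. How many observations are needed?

For a mean, the margin of error is E = z·σ/√n, so n = (zσ/E)².
At 95% confidence, z = 1.960.
n = (1.960 × 13.5 / 2.26)² = 137.08
Round up: n = 138.

n = 138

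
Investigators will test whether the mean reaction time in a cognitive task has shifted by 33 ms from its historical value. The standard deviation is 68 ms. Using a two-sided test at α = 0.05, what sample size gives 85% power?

n = 39

For a one-sample z-test, n = ((z_{α/2} + z_β)·σ/δ)².
z_{α/2} = 1.960 (two-sided α = 0.05); z_β = 1.036 (power 85% → β = 0.15).
n = (2.996 × 68 / 33)² = 38.11
Round up: n = 39.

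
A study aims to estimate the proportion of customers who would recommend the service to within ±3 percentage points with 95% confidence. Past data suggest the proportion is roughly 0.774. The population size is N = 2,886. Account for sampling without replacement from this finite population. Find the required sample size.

n = 594

For a proportion with margin E = 0.03 at 95% confidence, z = 1.960.
n = p̂(1−p̂)(z/E)² = 0.774 × 0.226 × (1.960/0.03)² = 746.65 — call this n₀.
Finite-population correction with N = 2,886: n = n₀ / (1 + (n₀−1)/N) = 746.65 / 1.258 = 593.52
Round up: n = 594.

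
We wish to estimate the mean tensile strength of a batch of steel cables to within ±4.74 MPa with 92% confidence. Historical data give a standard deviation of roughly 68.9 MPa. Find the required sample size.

648

For a mean, the margin of error is E = z·σ/√n, so n = (zσ/E)².
At 92% confidence, z = 1.751.
n = (1.751 × 68.9 / 4.74)² = 647.82
Round up: n = 648.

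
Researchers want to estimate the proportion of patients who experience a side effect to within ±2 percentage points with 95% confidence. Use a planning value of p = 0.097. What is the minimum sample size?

842

For a proportion with margin E = 0.02 at 95% confidence, z = 1.960.
n = p̂(1−p̂)(z/E)² = 0.097 × 0.903 × (1.960/0.02)² = 841.22
Round up: n = 842.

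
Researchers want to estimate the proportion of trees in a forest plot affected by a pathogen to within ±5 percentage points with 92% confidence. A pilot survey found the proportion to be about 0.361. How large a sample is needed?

For a proportion with margin E = 0.05 at 92% confidence, z = 1.751.
n = p̂(1−p̂)(z/E)² = 0.361 × 0.639 × (1.751/0.05)² = 282.90
Round up: n = 283.

283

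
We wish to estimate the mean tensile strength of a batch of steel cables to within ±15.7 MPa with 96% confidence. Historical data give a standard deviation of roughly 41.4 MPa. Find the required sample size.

30

For a mean, the margin of error is E = z·σ/√n, so n = (zσ/E)².
At 96% confidence, z = 2.054.
n = (2.054 × 41.4 / 15.7)² = 29.34
Round up: n = 30.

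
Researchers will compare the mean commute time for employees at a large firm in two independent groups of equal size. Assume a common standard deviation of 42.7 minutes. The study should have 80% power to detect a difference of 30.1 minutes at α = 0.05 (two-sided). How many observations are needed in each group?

For two equal groups, n per group = 2·((z_{α/2} + z_β)·σ/δ)².
z_{α/2} = 1.960; z_β = 0.842 (power 80%).
n = 2 × (2.802 × 42.7 / 30.1)² = 2 × 15.80 = 31.60
Round up: n = 32 per group.

32 per group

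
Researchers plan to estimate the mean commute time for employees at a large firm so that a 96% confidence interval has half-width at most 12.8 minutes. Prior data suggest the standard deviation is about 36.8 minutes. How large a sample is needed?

35

For a mean, the margin of error is E = z·σ/√n, so n = (zσ/E)².
At 96% confidence, z = 2.054.
n = (2.054 × 36.8 / 12.8)² = 34.87
Round up: n = 35.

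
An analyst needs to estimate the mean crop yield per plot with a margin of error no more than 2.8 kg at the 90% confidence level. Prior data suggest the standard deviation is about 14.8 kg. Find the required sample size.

For a mean, the margin of error is E = z·σ/√n, so n = (zσ/E)².
At 90% confidence, z = 1.645.
n = (1.645 × 14.8 / 2.8)² = 75.60
Round up: n = 76.

76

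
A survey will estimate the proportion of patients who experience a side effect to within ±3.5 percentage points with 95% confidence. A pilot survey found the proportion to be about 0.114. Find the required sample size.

n = 317

For a proportion with margin E = 0.035 at 95% confidence, z = 1.960.
n = p̂(1−p̂)(z/E)² = 0.114 × 0.886 × (1.960/0.035)² = 316.75
Round up: n = 317.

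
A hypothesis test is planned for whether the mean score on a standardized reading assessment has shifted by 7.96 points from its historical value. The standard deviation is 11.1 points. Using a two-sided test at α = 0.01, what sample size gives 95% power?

n = 35

For a one-sample z-test, n = ((z_{α/2} + z_β)·σ/δ)².
z_{α/2} = 2.576 (two-sided α = 0.01); z_β = 1.645 (power 95% → β = 0.05).
n = (4.221 × 11.1 / 7.96)² = 34.65
Round up: n = 35.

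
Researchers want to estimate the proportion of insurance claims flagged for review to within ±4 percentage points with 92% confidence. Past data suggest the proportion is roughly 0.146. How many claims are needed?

239

For a proportion with margin E = 0.04 at 92% confidence, z = 1.751.
n = p̂(1−p̂)(z/E)² = 0.146 × 0.854 × (1.751/0.04)² = 238.93
Round up: n = 239.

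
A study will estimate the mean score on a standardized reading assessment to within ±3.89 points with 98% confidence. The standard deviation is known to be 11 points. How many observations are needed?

For a mean, the margin of error is E = z·σ/√n, so n = (zσ/E)².
At 98% confidence, z = 2.326.
n = (2.326 × 11 / 3.89)² = 43.26
Round up: n = 44.

n = 44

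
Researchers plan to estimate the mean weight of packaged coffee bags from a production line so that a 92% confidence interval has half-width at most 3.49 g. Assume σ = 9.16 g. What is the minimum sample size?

22

For a mean, the margin of error is E = z·σ/√n, so n = (zσ/E)².
At 92% confidence, z = 1.751.
n = (1.751 × 9.16 / 3.49)² = 21.12
Round up: n = 22.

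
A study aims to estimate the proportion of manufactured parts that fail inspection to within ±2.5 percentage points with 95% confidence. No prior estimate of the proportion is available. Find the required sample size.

For a proportion with margin E = 0.025 at 95% confidence, z = 1.960.
With no prior estimate, use p = 0.5, which maximizes p(1−p) at 0.25.
n = 0.25 × (z/E)² = 0.25 × (1.960/0.025)² = 1536.64
Round up: n = 1537.

1537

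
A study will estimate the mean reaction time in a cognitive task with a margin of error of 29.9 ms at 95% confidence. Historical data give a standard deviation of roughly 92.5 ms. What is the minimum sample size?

For a mean, the margin of error is E = z·σ/√n, so n = (zσ/E)².
At 95% confidence, z = 1.960.
n = (1.960 × 92.5 / 29.9)² = 36.77
Round up: n = 37.

n = 37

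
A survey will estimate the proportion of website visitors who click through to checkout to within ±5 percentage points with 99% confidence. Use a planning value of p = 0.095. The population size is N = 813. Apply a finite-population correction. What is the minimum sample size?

179

For a proportion with margin E = 0.05 at 99% confidence, z = 2.576.
n = p̂(1−p̂)(z/E)² = 0.095 × 0.905 × (2.576/0.05)² = 228.20 — call this n₀.
Finite-population correction with N = 813: n = n₀ / (1 + (n₀−1)/N) = 228.20 / 1.279 = 178.42
Round up: n = 179.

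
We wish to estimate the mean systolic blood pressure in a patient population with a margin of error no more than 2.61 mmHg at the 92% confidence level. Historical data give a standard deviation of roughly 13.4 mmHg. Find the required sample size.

For a mean, the margin of error is E = z·σ/√n, so n = (zσ/E)².
At 92% confidence, z = 1.751.
n = (1.751 × 13.4 / 2.61)² = 80.82
Round up: n = 81.

81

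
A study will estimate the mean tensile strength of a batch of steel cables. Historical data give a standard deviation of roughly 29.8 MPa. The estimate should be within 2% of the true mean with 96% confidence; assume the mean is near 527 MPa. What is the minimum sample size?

34

For a mean, the margin of error is E = z·σ/√n, so n = (zσ/E)².
At 96% confidence, z = 2.054.
E = 2% of 527 = 10.54 MPa.
n = (2.054 × 29.8 / 10.54)² = 33.73
Round up: n = 34.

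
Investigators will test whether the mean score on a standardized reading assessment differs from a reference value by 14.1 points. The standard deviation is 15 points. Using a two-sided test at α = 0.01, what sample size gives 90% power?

17

For a one-sample z-test, n = ((z_{α/2} + z_β)·σ/δ)².
z_{α/2} = 2.576 (two-sided α = 0.01); z_β = 1.282 (power 90% → β = 0.1).
n = (3.858 × 15 / 14.1)² = 16.84
Round up: n = 17.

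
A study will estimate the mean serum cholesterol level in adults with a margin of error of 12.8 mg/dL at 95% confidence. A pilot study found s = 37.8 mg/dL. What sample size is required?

34

For a mean, the margin of error is E = z·σ/√n, so n = (zσ/E)².
At 95% confidence, z = 1.960.
n = (1.960 × 37.8 / 12.8)² = 33.50
Round up: n = 34.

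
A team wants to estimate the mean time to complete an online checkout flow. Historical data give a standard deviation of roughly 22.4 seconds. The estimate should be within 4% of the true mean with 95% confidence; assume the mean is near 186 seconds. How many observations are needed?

For a mean, the margin of error is E = z·σ/√n, so n = (zσ/E)².
At 95% confidence, z = 1.960.
E = 4% of 186 = 7.44 seconds.
n = (1.960 × 22.4 / 7.44)² = 34.82
Round up: n = 35.

n = 35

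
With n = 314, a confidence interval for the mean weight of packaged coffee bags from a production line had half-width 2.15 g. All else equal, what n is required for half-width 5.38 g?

51

Margin of error scales as 1/√n, so n₂ = n₁·(E₁/E₂)².
n₂ = 314 × (2.15/5.38)² = 314 × 0.1597 = 50.15
Round up: n₂ = 51.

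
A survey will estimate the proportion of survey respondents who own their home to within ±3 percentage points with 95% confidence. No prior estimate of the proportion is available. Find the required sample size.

For a proportion with margin E = 0.03 at 95% confidence, z = 1.960.
With no prior estimate, use p = 0.5, which maximizes p(1−p) at 0.25.
n = 0.25 × (z/E)² = 0.25 × (1.960/0.03)² = 1067.11
Round up: n = 1068.

1068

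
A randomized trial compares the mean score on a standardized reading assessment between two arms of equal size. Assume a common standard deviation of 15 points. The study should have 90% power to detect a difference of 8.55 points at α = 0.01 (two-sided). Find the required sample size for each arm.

For two equal groups, n per group = 2·((z_{α/2} + z_β)·σ/δ)².
z_{α/2} = 2.576; z_β = 1.282 (power 90%).
n = 2 × (3.858 × 15 / 8.55)² = 2 × 45.81 = 91.62
Round up: n = 92 per group.

92 per group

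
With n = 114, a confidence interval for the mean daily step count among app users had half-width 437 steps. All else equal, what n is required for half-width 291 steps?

Margin of error scales as 1/√n, so n₂ = n₁·(E₁/E₂)².
n₂ = 114 × (437/291)² = 114 × 2.255 = 257.07
Round up: n₂ = 258.

258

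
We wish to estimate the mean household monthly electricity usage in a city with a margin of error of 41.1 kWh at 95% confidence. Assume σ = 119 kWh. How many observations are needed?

n = 33

For a mean, the margin of error is E = z·σ/√n, so n = (zσ/E)².
At 95% confidence, z = 1.960.
n = (1.960 × 119 / 41.1)² = 32.20
Round up: n = 33.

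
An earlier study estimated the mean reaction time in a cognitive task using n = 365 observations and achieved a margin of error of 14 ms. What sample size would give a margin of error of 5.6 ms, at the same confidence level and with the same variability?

n = 2282

Margin of error scales as 1/√n, so n₂ = n₁·(E₁/E₂)².
n₂ = 365 × (14/5.6)² = 365 × 6.25 = 2281.25
Round up: n₂ = 2282.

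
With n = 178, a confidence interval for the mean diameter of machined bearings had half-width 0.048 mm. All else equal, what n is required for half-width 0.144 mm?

Margin of error scales as 1/√n, so n₂ = n₁·(E₁/E₂)².
n₂ = 178 × (0.048/0.144)² = 178 × 0.1111 = 19.78
Round up: n₂ = 20.

20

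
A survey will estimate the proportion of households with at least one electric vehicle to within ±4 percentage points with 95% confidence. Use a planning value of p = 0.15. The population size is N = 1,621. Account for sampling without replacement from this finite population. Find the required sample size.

258

For a proportion with margin E = 0.04 at 95% confidence, z = 1.960.
n = p̂(1−p̂)(z/E)² = 0.15 × 0.85 × (1.960/0.04)² = 306.13 — call this n₀.
Finite-population correction with N = 1,621: n = n₀ / (1 + (n₀−1)/N) = 306.13 / 1.188 = 257.69
Round up: n = 258.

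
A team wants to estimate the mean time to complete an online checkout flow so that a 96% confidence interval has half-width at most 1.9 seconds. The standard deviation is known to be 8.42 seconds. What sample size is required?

83

For a mean, the margin of error is E = z·σ/√n, so n = (zσ/E)².
At 96% confidence, z = 2.054.
n = (2.054 × 8.42 / 1.9)² = 82.85
Round up: n = 83.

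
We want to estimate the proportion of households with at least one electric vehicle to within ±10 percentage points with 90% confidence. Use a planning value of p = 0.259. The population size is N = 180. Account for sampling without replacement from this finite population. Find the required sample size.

For a proportion with margin E = 0.1 at 90% confidence, z = 1.645.
n = p̂(1−p̂)(z/E)² = 0.259 × 0.741 × (1.645/0.1)² = 51.93 — call this n₀.
Finite-population correction with N = 180: n = n₀ / (1 + (n₀−1)/N) = 51.93 / 1.283 = 40.48
Round up: n = 41.

n = 41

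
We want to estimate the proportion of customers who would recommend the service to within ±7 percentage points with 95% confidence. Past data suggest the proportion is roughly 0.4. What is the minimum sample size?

For a proportion with margin E = 0.07 at 95% confidence, z = 1.960.
n = p̂(1−p̂)(z/E)² = 0.4 × 0.6 × (1.960/0.07)² = 188.16
Round up: n = 189.

n = 189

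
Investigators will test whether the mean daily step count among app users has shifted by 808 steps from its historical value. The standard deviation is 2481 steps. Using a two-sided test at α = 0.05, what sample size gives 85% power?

For a one-sample z-test, n = ((z_{α/2} + z_β)·σ/δ)².
z_{α/2} = 1.960 (two-sided α = 0.05); z_β = 1.036 (power 85% → β = 0.15).
n = (2.996 × 2481 / 808)² = 84.63
Round up: n = 85.

n = 85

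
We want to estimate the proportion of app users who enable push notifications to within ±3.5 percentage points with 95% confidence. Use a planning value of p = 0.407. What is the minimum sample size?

757

For a proportion with margin E = 0.035 at 95% confidence, z = 1.960.
n = p̂(1−p̂)(z/E)² = 0.407 × 0.593 × (1.960/0.035)² = 756.88
Round up: n = 757.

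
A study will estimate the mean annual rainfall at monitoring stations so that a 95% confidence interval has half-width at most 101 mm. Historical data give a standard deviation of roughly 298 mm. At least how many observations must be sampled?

For a mean, the margin of error is E = z·σ/√n, so n = (zσ/E)².
At 95% confidence, z = 1.960.
n = (1.960 × 298 / 101)² = 33.44
Round up: n = 34.

34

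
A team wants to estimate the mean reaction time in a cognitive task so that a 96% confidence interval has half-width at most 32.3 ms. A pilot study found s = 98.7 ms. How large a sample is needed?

40

For a mean, the margin of error is E = z·σ/√n, so n = (zσ/E)².
At 96% confidence, z = 2.054.
n = (2.054 × 98.7 / 32.3)² = 39.39
Round up: n = 40.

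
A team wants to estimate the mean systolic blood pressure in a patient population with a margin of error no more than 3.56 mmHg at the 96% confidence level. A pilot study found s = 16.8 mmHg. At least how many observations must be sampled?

94

For a mean, the margin of error is E = z·σ/√n, so n = (zσ/E)².
At 96% confidence, z = 2.054.
n = (2.054 × 16.8 / 3.56)² = 93.95
Round up: n = 94.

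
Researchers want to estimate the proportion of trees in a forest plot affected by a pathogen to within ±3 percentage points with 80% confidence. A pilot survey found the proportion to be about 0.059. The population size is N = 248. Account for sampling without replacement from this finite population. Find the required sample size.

73

For a proportion with margin E = 0.03 at 80% confidence, z = 1.282.
n = p̂(1−p̂)(z/E)² = 0.059 × 0.941 × (1.282/0.03)² = 101.39 — call this n₀.
Finite-population correction with N = 248: n = n₀ / (1 + (n₀−1)/N) = 101.39 / 1.405 = 72.16
Round up: n = 73.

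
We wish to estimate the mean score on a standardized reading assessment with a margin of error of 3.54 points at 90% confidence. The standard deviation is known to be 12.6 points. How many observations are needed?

For a mean, the margin of error is E = z·σ/√n, so n = (zσ/E)².
At 90% confidence, z = 1.645.
n = (1.645 × 12.6 / 3.54)² = 34.28
Round up: n = 35.

35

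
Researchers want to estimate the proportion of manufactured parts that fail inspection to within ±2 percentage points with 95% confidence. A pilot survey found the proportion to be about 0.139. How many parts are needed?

n = 1150

For a proportion with margin E = 0.02 at 95% confidence, z = 1.960.
n = p̂(1−p̂)(z/E)² = 0.139 × 0.861 × (1.960/0.02)² = 1149.40
Round up: n = 1150.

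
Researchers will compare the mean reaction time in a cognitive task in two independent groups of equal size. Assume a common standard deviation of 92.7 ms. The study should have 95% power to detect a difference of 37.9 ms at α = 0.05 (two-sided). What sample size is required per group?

156 per group

For two equal groups, n per group = 2·((z_{α/2} + z_β)·σ/δ)².
z_{α/2} = 1.960; z_β = 1.645 (power 95%).
n = 2 × (3.605 × 92.7 / 37.9)² = 2 × 77.75 = 155.50
Round up: n = 156 per group.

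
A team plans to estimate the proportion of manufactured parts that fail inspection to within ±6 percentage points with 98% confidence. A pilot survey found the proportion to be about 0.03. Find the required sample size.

For a proportion with margin E = 0.06 at 98% confidence, z = 2.326.
n = p̂(1−p̂)(z/E)² = 0.03 × 0.97 × (2.326/0.06)² = 43.73
Round up: n = 44.

44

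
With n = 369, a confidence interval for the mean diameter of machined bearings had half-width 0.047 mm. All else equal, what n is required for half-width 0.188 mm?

n = 24

Margin of error scales as 1/√n, so n₂ = n₁·(E₁/E₂)².
n₂ = 369 × (0.047/0.188)² = 369 × 0.0625 = 23.06
Round up: n₂ = 24.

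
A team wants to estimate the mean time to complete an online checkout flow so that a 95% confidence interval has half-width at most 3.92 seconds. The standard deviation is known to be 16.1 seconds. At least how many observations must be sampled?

For a mean, the margin of error is E = z·σ/√n, so n = (zσ/E)².
At 95% confidence, z = 1.960.
n = (1.960 × 16.1 / 3.92)² = 64.80
Round up: n = 65.

65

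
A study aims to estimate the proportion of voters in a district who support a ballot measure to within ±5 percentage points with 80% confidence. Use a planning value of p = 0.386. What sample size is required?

156

For a proportion with margin E = 0.05 at 80% confidence, z = 1.282.
n = p̂(1−p̂)(z/E)² = 0.386 × 0.614 × (1.282/0.05)² = 155.81
Round up: n = 156.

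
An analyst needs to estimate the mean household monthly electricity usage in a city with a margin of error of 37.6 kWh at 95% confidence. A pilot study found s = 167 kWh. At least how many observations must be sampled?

n = 76

For a mean, the margin of error is E = z·σ/√n, so n = (zσ/E)².
At 95% confidence, z = 1.960.
n = (1.960 × 167 / 37.6)² = 75.78
Round up: n = 76.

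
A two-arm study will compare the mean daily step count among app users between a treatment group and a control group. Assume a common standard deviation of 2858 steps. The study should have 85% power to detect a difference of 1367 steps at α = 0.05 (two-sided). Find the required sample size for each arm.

79 per group

For two equal groups, n per group = 2·((z_{α/2} + z_β)·σ/δ)².
z_{α/2} = 1.960; z_β = 1.036 (power 85%).
n = 2 × (2.996 × 2858 / 1367)² = 2 × 39.23 = 78.46
Round up: n = 79 per group.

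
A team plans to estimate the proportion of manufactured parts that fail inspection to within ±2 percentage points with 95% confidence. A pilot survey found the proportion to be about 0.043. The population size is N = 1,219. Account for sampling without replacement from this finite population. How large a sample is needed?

For a proportion with margin E = 0.02 at 95% confidence, z = 1.960.
n = p̂(1−p̂)(z/E)² = 0.043 × 0.957 × (1.960/0.02)² = 395.21 — call this n₀.
Finite-population correction with N = 1,219: n = n₀ / (1 + (n₀−1)/N) = 395.21 / 1.323 = 298.72
Round up: n = 299.

299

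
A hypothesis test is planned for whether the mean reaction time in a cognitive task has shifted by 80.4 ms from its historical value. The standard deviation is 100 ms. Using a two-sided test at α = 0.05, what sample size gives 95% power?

For a one-sample z-test, n = ((z_{α/2} + z_β)·σ/δ)².
z_{α/2} = 1.960 (two-sided α = 0.05); z_β = 1.645 (power 95% → β = 0.05).
n = (3.605 × 100 / 80.4)² = 20.10
Round up: n = 21.

n = 21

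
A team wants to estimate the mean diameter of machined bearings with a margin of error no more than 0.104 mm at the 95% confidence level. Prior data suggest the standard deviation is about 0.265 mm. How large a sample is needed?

n = 25

For a mean, the margin of error is E = z·σ/√n, so n = (zσ/E)².
At 95% confidence, z = 1.960.
n = (1.960 × 0.265 / 0.104)² = 24.94
Round up: n = 25.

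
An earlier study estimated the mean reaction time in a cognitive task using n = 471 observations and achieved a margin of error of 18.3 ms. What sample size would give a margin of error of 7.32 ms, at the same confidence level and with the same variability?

Margin of error scales as 1/√n, so n₂ = n₁·(E₁/E₂)².
n₂ = 471 × (18.3/7.32)² = 471 × 6.25 = 2943.75
Round up: n₂ = 2944.

2944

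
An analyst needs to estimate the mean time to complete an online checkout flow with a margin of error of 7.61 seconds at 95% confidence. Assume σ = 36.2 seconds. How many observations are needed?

n = 87

For a mean, the margin of error is E = z·σ/√n, so n = (zσ/E)².
At 95% confidence, z = 1.960.
n = (1.960 × 36.2 / 7.61)² = 86.93
Round up: n = 87.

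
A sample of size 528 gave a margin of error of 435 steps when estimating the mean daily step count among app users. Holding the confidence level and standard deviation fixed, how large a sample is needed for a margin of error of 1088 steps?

85

Margin of error scales as 1/√n, so n₂ = n₁·(E₁/E₂)².
n₂ = 528 × (435/1088)² = 528 × 0.1599 = 84.43
Round up: n₂ = 85.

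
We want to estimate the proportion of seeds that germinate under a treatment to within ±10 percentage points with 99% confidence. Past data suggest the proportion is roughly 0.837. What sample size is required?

For a proportion with margin E = 0.1 at 99% confidence, z = 2.576.
n = p̂(1−p̂)(z/E)² = 0.837 × 0.163 × (2.576/0.1)² = 90.53
Round up: n = 91.

91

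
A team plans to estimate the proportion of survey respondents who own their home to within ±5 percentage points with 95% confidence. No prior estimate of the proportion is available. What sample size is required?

For a proportion with margin E = 0.05 at 95% confidence, z = 1.960.
With no prior estimate, use p = 0.5, which maximizes p(1−p) at 0.25.
n = 0.25 × (z/E)² = 0.25 × (1.960/0.05)² = 384.16
Round up: n = 385.

385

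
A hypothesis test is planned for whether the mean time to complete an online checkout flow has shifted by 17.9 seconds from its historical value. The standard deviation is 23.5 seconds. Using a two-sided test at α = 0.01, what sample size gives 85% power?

For a one-sample z-test, n = ((z_{α/2} + z_β)·σ/δ)².
z_{α/2} = 2.576 (two-sided α = 0.01); z_β = 1.036 (power 85% → β = 0.15).
n = (3.612 × 23.5 / 17.9)² = 22.49
Round up: n = 23.

23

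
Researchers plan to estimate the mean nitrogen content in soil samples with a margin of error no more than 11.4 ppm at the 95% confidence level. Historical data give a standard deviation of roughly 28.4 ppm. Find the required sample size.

n = 24

For a mean, the margin of error is E = z·σ/√n, so n = (zσ/E)².
At 95% confidence, z = 1.960.
n = (1.960 × 28.4 / 11.4)² = 23.84
Round up: n = 24.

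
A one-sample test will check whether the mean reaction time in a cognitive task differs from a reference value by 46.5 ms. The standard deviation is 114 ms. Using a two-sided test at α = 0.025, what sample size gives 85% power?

65

For a one-sample z-test, n = ((z_{α/2} + z_β)·σ/δ)².
z_{α/2} = 2.241 (two-sided α = 0.025); z_β = 1.036 (power 85% → β = 0.15).
n = (3.277 × 114 / 46.5)² = 64.54
Round up: n = 65.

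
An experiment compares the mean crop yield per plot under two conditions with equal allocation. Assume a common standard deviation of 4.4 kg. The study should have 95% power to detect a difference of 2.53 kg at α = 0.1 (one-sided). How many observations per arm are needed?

For two equal groups, n per group = 2·((z_α + z_β)·σ/δ)².
z_α = 1.282; z_β = 1.645 (power 95%).
n = 2 × (2.927 × 4.4 / 2.53)² = 2 × 25.91 = 51.82
Round up: n = 52 per group.

52 per group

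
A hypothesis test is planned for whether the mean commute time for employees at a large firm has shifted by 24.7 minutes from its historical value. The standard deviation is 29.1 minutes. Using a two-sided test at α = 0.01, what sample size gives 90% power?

For a one-sample z-test, n = ((z_{α/2} + z_β)·σ/δ)².
z_{α/2} = 2.576 (two-sided α = 0.01); z_β = 1.282 (power 90% → β = 0.1).
n = (3.858 × 29.1 / 24.7)² = 20.66
Round up: n = 21.

21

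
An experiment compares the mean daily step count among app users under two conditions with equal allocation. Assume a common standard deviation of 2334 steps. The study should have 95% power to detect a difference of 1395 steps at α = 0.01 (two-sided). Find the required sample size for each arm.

For two equal groups, n per group = 2·((z_{α/2} + z_β)·σ/δ)².
z_{α/2} = 2.576; z_β = 1.645 (power 95%).
n = 2 × (4.221 × 2334 / 1395)² = 2 × 49.88 = 99.76
Round up: n = 100 per group.

100 per group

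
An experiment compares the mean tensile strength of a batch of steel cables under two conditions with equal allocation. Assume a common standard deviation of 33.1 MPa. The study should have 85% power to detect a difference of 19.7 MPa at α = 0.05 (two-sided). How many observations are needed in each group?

51 per group

For two equal groups, n per group = 2·((z_{α/2} + z_β)·σ/δ)².
z_{α/2} = 1.960; z_β = 1.036 (power 85%).
n = 2 × (2.996 × 33.1 / 19.7)² = 2 × 25.34 = 50.68
Round up: n = 51 per group.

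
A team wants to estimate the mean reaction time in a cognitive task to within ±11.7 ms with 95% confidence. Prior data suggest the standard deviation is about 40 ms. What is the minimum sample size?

45

For a mean, the margin of error is E = z·σ/√n, so n = (zσ/E)².
At 95% confidence, z = 1.960.
n = (1.960 × 40 / 11.7)² = 44.90
Round up: n = 45.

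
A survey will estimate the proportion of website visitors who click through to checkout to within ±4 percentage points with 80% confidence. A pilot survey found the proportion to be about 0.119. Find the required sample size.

For a proportion with margin E = 0.04 at 80% confidence, z = 1.282.
n = p̂(1−p̂)(z/E)² = 0.119 × 0.881 × (1.282/0.04)² = 107.69
Round up: n = 108.

n = 108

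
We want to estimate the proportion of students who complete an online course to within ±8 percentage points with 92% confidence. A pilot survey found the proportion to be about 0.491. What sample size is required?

For a proportion with margin E = 0.08 at 92% confidence, z = 1.751.
n = p̂(1−p̂)(z/E)² = 0.491 × 0.509 × (1.751/0.08)² = 119.73
Round up: n = 120.

120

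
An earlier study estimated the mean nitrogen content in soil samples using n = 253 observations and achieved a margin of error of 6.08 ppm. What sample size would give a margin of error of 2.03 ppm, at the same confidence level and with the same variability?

2270

Margin of error scales as 1/√n, so n₂ = n₁·(E₁/E₂)².
n₂ = 253 × (6.08/2.03)² = 253 × 8.97 = 2269.41
Round up: n₂ = 2270.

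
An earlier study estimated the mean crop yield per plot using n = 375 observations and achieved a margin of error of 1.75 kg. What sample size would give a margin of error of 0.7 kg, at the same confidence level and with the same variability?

n = 2344

Margin of error scales as 1/√n, so n₂ = n₁·(E₁/E₂)².
n₂ = 375 × (1.75/0.7)² = 375 × 6.25 = 2343.75
Round up: n₂ = 2344.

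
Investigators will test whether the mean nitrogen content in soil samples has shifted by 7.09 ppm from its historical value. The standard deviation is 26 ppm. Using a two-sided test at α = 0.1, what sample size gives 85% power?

For a one-sample z-test, n = ((z_{α/2} + z_β)·σ/δ)².
z_{α/2} = 1.645 (two-sided α = 0.1); z_β = 1.036 (power 85% → β = 0.15).
n = (2.681 × 26 / 7.09)² = 96.66
Round up: n = 97.

97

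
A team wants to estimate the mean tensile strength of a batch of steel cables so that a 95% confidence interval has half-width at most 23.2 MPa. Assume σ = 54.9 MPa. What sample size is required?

For a mean, the margin of error is E = z·σ/√n, so n = (zσ/E)².
At 95% confidence, z = 1.960.
n = (1.960 × 54.9 / 23.2)² = 21.51
Round up: n = 22.

n = 22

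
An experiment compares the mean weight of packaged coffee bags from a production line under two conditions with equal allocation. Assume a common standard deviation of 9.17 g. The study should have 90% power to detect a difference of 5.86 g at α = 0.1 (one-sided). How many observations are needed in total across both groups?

66 total

For two equal groups, n per group = 2·((z_α + z_β)·σ/δ)².
z_α = 1.282; z_β = 1.282 (power 90%).
n = 2 × (2.564 × 9.17 / 5.86)² = 2 × 16.10 = 32.20
Round up: n = 33 per group.
Total across both groups: 2 × 33 = 66.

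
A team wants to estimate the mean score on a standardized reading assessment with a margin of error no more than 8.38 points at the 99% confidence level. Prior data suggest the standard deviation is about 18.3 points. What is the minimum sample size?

32

For a mean, the margin of error is E = z·σ/√n, so n = (zσ/E)².
At 99% confidence, z = 2.576.
n = (2.576 × 18.3 / 8.38)² = 31.65
Round up: n = 32.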